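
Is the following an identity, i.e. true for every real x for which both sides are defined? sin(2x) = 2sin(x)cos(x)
Claim: sin(2x) = 2sin(x)cos(x).
Reasoning: Put y = x in the addition formula sin(x+y) = sin(x)cos(y) + cos(x)sin(y): sin(2x) = sin(x)cos(x) + cos(x)sin(x) = 2sin(x)cos(x).
So the two sides agree for every real x for which both sides are defined.

Conclusion: Yes, this is an identity.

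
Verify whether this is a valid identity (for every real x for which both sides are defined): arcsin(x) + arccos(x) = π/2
Claim: arcsin(x) + arccos(x) = π/2.
Reasoning: Both sides are defined for -1 ≤ x ≤ 1. Let θ = arcsin(x), so sin θ = x and θ ∈ [-π/2, π/2]. Then cos(π/2 - θ) = sin θ = x and π/2 - θ ∈ [0, π], which is exactly the range of arccos, so arccos(x) = π/2 - θ. Adding: arcsin(x) + arccos(x) = θ + (π/2 - θ) = π/2.
So the two sides agree for every real x for which both sides are defined.

Conclusion: Yes, this is an identity.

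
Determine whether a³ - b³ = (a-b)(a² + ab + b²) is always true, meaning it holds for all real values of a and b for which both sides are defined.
Claim: a³ - b³ = (a-b)(a² + ab + b²).
Reasoning: Expand the right side: (a-b)(a² + ab + b²) = a³ + a²b + ab² - a²b - ab² - b³ = a³ - b³ (the middle terms cancel in pairs).
So the two sides agree for all real values of a and b for which both sides are defined.

Conclusion: Yes, this is an identity.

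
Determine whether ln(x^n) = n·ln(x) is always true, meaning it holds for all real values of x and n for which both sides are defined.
Claim: ln(x^n) = n·ln(x).
Reasoning: The right side requires x > 0. For x > 0, x^n = (e^(ln x))^n = e^(n·ln x), so taking ln of both sides gives ln(x^n) = n·ln(x).
So the two sides agree for all real values of x and n for which both sides are defined.

Conclusion: Yes, this is an identity.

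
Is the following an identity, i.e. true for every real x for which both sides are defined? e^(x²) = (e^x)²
Claim: e^(x²) = (e^x)².
Test a specific point where both sides are defined: x = 1/2.
LHS = e^(x²) ≈ 1.2840
RHS = (e^x)² ≈ 2.7183
Since 1.2840 ≠ 2.7183, the equation fails at this point, so it cannot hold for every real x for which both sides are defined.
(e^x)² = e^(2x), and 2x ≠ x² in general.

Conclusion: No, this is NOT an identity.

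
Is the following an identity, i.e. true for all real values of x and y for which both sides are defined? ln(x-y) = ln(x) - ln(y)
No, this is NOT an identity.

Claim: ln(x-y) = ln(x) - ln(y).
Test a specific point where both sides are defined: x = 5, y = 1.
LHS = ln(x-y) ≈ 1.3863
RHS = ln(x) - ln(y) ≈ 1.6094
Since 1.3863 ≠ 1.6094, the equation fails at this point, so it cannot hold for all real values of x and y for which both sides are defined.
ln(x) - ln(y) = ln(x/y), not ln(x-y).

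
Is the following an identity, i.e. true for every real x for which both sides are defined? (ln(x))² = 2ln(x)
Claim: (ln(x))² = 2ln(x).
Test a specific point where both sides are defined: x = 2.
LHS = (ln(x))² ≈ 0.4805
RHS = 2ln(x) ≈ 1.3863
Since 0.4805 ≠ 1.3863, the equation fails at this point, so it cannot hold for every real x for which both sides are defined.
2ln(x) equals ln(x²), which is not the same as (ln x)².

Conclusion: No, this is NOT an identity.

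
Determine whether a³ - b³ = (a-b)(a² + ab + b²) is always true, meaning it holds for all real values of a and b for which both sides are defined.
Yes, this is an identity.

Claim: a³ - b³ = (a-b)(a² + ab + b²).
Reasoning: Expand the right side: (a-b)(a² + ab + b²) = a³ + a²b + ab² - a²b - ab² - b³ = a³ - b³ (the middle terms cancel in pairs).
So the two sides agree for all real values of a and b for which both sides are defined.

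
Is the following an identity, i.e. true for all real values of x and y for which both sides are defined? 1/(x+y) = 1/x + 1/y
No, this is NOT an identity.

Claim: 1/(x+y) = 1/x + 1/y.
Test a specific point where both sides are defined: x = 1, y = 4.
LHS = 1/(x+y) ≈ 0.2000
RHS = 1/x + 1/y ≈ 1.2500
Since 0.2000 ≠ 1.2500, the equation fails at this point, so it cannot hold for all real values of x and y for which both sides are defined.
1/x + 1/y = (x+y)/(xy), which is not 1/(x+y).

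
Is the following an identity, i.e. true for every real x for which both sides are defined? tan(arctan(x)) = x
Yes, this is an identity.

Claim: tan(arctan(x)) = x.
Reasoning: For every real x, arctan(x) is by definition the angle in (-π/2, π/2) whose tangent equals x. Taking the tangent of that angle returns x.
So the two sides agree for every real x for which both sides are defined.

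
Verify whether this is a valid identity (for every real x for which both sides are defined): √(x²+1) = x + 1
No, this is NOT an identity.

Claim: √(x²+1) = x + 1.
Test a specific point where both sides are defined: x = -1.
LHS = √(x²+1) ≈ 1.4142
RHS = x + 1 ≈ 0.0000
Since 1.4142 ≠ 0.0000, the equation fails at this point, so it cannot hold for every real x for which both sides are defined.
(x+1)² = x² + 2x + 1 ≠ x² + 1 unless x = 0.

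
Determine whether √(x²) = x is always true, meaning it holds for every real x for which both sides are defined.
Claim: √(x²) = x.
Test a specific point where both sides are defined: x = -3.
LHS = √(x²) ≈ 3.0000
RHS = x ≈ -3.0000
Since 3.0000 ≠ -3.0000, the equation fails at this point, so it cannot hold for every real x for which both sides are defined.
√(x²) = |x|, which differs from x whenever x < 0 (both sides are defined for every real x).

Conclusion: No, this is NOT an identity.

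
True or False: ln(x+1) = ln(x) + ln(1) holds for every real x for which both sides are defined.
Claim: ln(x+1) = ln(x) + ln(1).
Test a specific point where both sides are defined: x = 4.
LHS = ln(x+1) ≈ 1.6094
RHS = ln(x) + ln(1) ≈ 1.3863
Since 1.6094 ≠ 1.3863, the equation fails at this point, so it cannot hold for every real x for which both sides are defined.
ln(1) = 0, so the right side is just ln(x), which differs from ln(x+1).

Conclusion: False.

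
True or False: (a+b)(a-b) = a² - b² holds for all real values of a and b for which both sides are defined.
True.

Claim: (a+b)(a-b) = a² - b².
Reasoning: Expand: (a+b)(a-b) = a² - ab + ba - b² = a² - b² (the cross terms cancel).
So the two sides agree for all real values of a and b for which both sides are defined.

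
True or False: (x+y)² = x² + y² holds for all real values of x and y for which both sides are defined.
False.

Claim: (x+y)² = x² + y².
Test a specific point where both sides are defined: x = -1, y = 1/2.
LHS = (x+y)² ≈ 0.2500
RHS = x² + y² ≈ 1.2500
Since 0.2500 ≠ 1.2500, the equation fails at this point, so it cannot hold for all real values of x and y for which both sides are defined.
The correct expansion is (x+y)² = x² + 2xy + y²; the cross term 2xy is missing.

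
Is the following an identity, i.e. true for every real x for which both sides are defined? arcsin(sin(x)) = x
Claim: arcsin(sin(x)) = x.
Test a specific point where both sides are defined: x = 2π/3.
LHS = arcsin(sin(x)) ≈ 1.0472
RHS = x ≈ 2.0944
Since 1.0472 ≠ 2.0944, the equation fails at this point, so it cannot hold for every real x for which both sides are defined.
arcsin only returns values in [-π/2, π/2], so arcsin(sin(x)) = x holds only for x in that interval, not for all real x.

Conclusion: No, this is NOT an identity.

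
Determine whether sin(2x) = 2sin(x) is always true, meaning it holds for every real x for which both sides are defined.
No, this is NOT an identity.

Claim: sin(2x) = 2sin(x).
Test a specific point where both sides are defined: x = π/4.
LHS = sin(2x) ≈ 1.0000
RHS = 2sin(x) ≈ 1.4142
Since 1.0000 ≠ 1.4142, the equation fails at this point, so it cannot hold for every real x for which both sides are defined.
The correct double-angle formula is sin(2x) = 2sin(x)cos(x).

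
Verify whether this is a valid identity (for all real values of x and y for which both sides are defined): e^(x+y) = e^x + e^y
No, this is NOT an identity.

Claim: e^(x+y) = e^x + e^y.
Test a specific point where both sides are defined: x = 3, y = 1.
LHS = e^(x+y) ≈ 54.5982
RHS = e^x + e^y ≈ 22.8038
Since 54.5982 ≠ 22.8038, the equation fails at this point, so it cannot hold for all real values of x and y for which both sides are defined.
The correct rule is e^(x+y) = e^x · e^y (a product, not a sum).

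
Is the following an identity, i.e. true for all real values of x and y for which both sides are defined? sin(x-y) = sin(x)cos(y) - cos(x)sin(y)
Yes, this is an identity.

Claim: sin(x-y) = sin(x)cos(y) - cos(x)sin(y).
Reasoning: Replace y by -y in sin(x+y) = sin(x)cos(y) + cos(x)sin(y) and use cos(-y) = cos(y), sin(-y) = -sin(y): sin(x-y) = sin(x)cos(y) - cos(x)sin(y).
So the two sides agree for all real values of x and y for which both sides are defined.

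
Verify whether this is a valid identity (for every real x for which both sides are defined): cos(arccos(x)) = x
Yes, this is an identity.

Claim: cos(arccos(x)) = x.
Reasoning: For -1 ≤ x ≤ 1 (where arccos is defined), arccos(x) is by definition an angle whose cosine equals x. Taking the cosine of that angle returns x. (Note the other order, arccos(cos x) = x, is NOT an identity.)
So the two sides agree for every real x for which both sides are defined.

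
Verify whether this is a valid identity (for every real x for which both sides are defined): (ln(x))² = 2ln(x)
No, this is NOT an identity.

Claim: (ln(x))² = 2ln(x).
Test a specific point where both sides are defined: x = 3.
LHS = (ln(x))² ≈ 1.2069
RHS = 2ln(x) ≈ 2.1972
Since 1.2069 ≠ 2.1972, the equation fails at this point, so it cannot hold for every real x for which both sides are defined.
2ln(x) equals ln(x²), which is not the same as (ln x)².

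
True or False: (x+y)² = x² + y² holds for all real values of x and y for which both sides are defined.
False.

Claim: (x+y)² = x² + y².
Test a specific point where both sides are defined: x = 1/2, y = -1.
LHS = (x+y)² ≈ 0.2500
RHS = x² + y² ≈ 1.2500
Since 0.2500 ≠ 1.2500, the equation fails at this point, so it cannot hold for all real values of x and y for which both sides are defined.
The correct expansion is (x+y)² = x² + 2xy + y²; the cross term 2xy is missing.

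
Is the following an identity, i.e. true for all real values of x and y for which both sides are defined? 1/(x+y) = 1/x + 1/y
No, this is NOT an identity.

Claim: 1/(x+y) = 1/x + 1/y.
Test a specific point where both sides are defined: x = -3, y = -1.
LHS = 1/(x+y) ≈ -0.2500
RHS = 1/x + 1/y ≈ -1.3333
Since -0.2500 ≠ -1.3333, the equation fails at this point, so it cannot hold for all real values of x and y for which both sides are defined.
1/x + 1/y = (x+y)/(xy), which is not 1/(x+y).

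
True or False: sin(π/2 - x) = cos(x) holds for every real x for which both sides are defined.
True.

Claim: sin(π/2 - x) = cos(x).
Reasoning: Use sin(u - v) = sin(u)cos(v) - cos(u)sin(v) with u = π/2, v = x: sin(π/2)cos(x) - cos(π/2)sin(x) = 1·cos(x) - 0·sin(x) = cos(x).
So the two sides agree for every real x for which both sides are defined.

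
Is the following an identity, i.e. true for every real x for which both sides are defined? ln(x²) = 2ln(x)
Claim: ln(x²) = 2ln(x).
Reasoning: The right side requires x > 0. For x > 0, x² = (e^(ln x))² = e^(2ln x), so ln(x²) = 2ln(x). (For x < 0 the right side is undefined, so those values are outside the claim.)
So the two sides agree for every real x for which both sides are defined.

Conclusion: Yes, this is an identity.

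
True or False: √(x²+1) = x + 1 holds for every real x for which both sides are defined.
False.

Claim: √(x²+1) = x + 1.
Test a specific point where both sides are defined: x = 3.
LHS = √(x²+1) ≈ 3.1623
RHS = x + 1 ≈ 4.0000
Since 3.1623 ≠ 4.0000, the equation fails at this point, so it cannot hold for every real x for which both sides are defined.
(x+1)² = x² + 2x + 1 ≠ x² + 1 unless x = 0.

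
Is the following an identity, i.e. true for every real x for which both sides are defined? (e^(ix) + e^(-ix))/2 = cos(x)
Yes, this is an identity.

Claim: (e^(ix) + e^(-ix))/2 = cos(x).
Reasoning: By Euler's formula e^(ix) = cos(x) + i·sin(x) and e^(-ix) = cos(x) - i·sin(x). Adding cancels the sine terms: e^(ix) + e^(-ix) = 2cos(x); divide by 2.
So the two sides agree for every real x for which both sides are defined.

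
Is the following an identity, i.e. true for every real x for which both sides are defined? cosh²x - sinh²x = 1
Yes, this is an identity.

Claim: cosh²x - sinh²x = 1.
Reasoning: With cosh(x) = (e^x + e^-x)/2 and sinh(x) = (e^x - e^-x)/2: cosh²x = (e^(2x) + 2 + e^(-2x))/4 and sinh²x = (e^(2x) - 2 + e^(-2x))/4. Subtracting leaves 4/4 = 1.
So the two sides agree for every real x for which both sides are defined.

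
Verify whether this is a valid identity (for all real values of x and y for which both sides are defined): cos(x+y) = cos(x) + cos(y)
Claim: cos(x+y) = cos(x) + cos(y).
Test a specific point where both sides are defined: x = -π/4, y = -π/4.
LHS = cos(x+y) ≈ 0.0000
RHS = cos(x) + cos(y) ≈ 1.4142
Since 0.0000 ≠ 1.4142, the equation fails at this point, so it cannot hold for all real values of x and y for which both sides are defined.
The correct expansion is cos(x+y) = cos(x)cos(y) - sin(x)sin(y); cosine is not additive.

Conclusion: No, this is NOT an identity.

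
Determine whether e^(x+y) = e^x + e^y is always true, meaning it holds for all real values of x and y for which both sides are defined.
No, this is NOT an identity.

Claim: e^(x+y) = e^x + e^y.
Test a specific point where both sides are defined: x = 2, y = 3/2.
LHS = e^(x+y) ≈ 33.1155
RHS = e^x + e^y ≈ 11.8707
Since 33.1155 ≠ 11.8707, the equation fails at this point, so it cannot hold for all real values of x and y for which both sides are defined.
The correct rule is e^(x+y) = e^x · e^y (a product, not a sum).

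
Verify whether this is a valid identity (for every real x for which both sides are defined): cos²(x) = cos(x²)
Claim: cos²(x) = cos(x²).
Test a specific point where both sides are defined: x = π/3.
LHS = cos²(x) ≈ 0.2500
RHS = cos(x²) ≈ 0.4566
Since 0.2500 ≠ 0.4566, the equation fails at this point, so it cannot hold for every real x for which both sides are defined.
cos²(x) means (cos x)², squaring the output; cos(x²) squares the input. These are different functions.

Conclusion: No, this is NOT an identity.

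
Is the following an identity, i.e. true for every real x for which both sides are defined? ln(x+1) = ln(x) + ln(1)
No, this is NOT an identity.

Claim: ln(x+1) = ln(x) + ln(1).
Test a specific point where both sides are defined: x = 5.
LHS = ln(x+1) ≈ 1.7918
RHS = ln(x) + ln(1) ≈ 1.6094
Since 1.7918 ≠ 1.6094, the equation fails at this point, so it cannot hold for every real x for which both sides are defined.
ln(1) = 0, so the right side is just ln(x), which differs from ln(x+1).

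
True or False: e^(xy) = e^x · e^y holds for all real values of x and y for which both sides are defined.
False.

Claim: e^(xy) = e^x · e^y.
Test a specific point where both sides are defined: x = 3/2, y = -3.
LHS = e^(xy) ≈ 0.0111
RHS = e^x · e^y ≈ 0.2231
Since 0.0111 ≠ 0.2231, the equation fails at this point, so it cannot hold for all real values of x and y for which both sides are defined.
e^x · e^y = e^(x+y), not e^(xy).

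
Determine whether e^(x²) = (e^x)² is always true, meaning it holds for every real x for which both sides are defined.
No, this is NOT an identity.

Claim: e^(x²) = (e^x)².
Test a specific point where both sides are defined: x = 1.
LHS = e^(x²) ≈ 2.7183
RHS = (e^x)² ≈ 7.3891
Since 2.7183 ≠ 7.3891, the equation fails at this point, so it cannot hold for every real x for which both sides are defined.
(e^x)² = e^(2x), and 2x ≠ x² in general.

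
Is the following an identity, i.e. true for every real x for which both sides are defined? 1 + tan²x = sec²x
Claim: 1 + tan²x = sec²x.
Reasoning: Start from sin²x + cos²x = 1 and divide every term by cos²x (allowed wherever tan x and sec x are defined): tan²x + 1 = 1/cos²x = sec²x.
So the two sides agree for every real x for which both sides are defined.

Conclusion: Yes, this is an identity.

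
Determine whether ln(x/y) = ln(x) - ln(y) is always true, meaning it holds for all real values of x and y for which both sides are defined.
Claim: ln(x/y) = ln(x) - ln(y).
Reasoning: Both sides are simultaneously defined only when x, y > 0. Write x = e^p, y = e^q. Then x/y = e^(p-q), so ln(x/y) = p - q = ln(x) - ln(y).
So the two sides agree for all real values of x and y for which both sides are defined.

Conclusion: Yes, this is an identity.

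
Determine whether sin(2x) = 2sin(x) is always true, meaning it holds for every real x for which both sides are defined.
No, this is NOT an identity.

Claim: sin(2x) = 2sin(x).
Test a specific point where both sides are defined: x = -π/6.
LHS = sin(2x) ≈ -0.8660
RHS = 2sin(x) ≈ -1.0000
Since -0.8660 ≠ -1.0000, the equation fails at this point, so it cannot hold for every real x for which both sides are defined.
The correct double-angle formula is sin(2x) = 2sin(x)cos(x).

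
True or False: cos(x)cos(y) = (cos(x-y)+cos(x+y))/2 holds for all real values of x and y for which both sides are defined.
Claim: cos(x)cos(y) = (cos(x-y)+cos(x+y))/2.
Reasoning: cos(x-y) = cos(x)cos(y) + sin(x)sin(y) and cos(x+y) = cos(x)cos(y) - sin(x)sin(y). Adding, cos(x-y) + cos(x+y) = 2cos(x)cos(y); divide by 2.
So the two sides agree for all real values of x and y for which both sides are defined.

Conclusion: True.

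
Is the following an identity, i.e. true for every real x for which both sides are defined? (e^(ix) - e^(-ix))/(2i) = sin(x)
Claim: (e^(ix) - e^(-ix))/(2i) = sin(x).
Reasoning: By Euler's formula e^(ix) = cos(x) + i·sin(x) and e^(-ix) = cos(x) - i·sin(x). Subtracting cancels the cosine terms: e^(ix) - e^(-ix) = 2i·sin(x); divide by 2i.
So the two sides agree for every real x for which both sides are defined.

Conclusion: Yes, this is an identity.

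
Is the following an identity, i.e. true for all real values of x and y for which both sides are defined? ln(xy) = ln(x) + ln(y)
Claim: ln(xy) = ln(x) + ln(y).
Reasoning: Both sides are simultaneously defined only when x, y > 0. Write x = e^p, y = e^q (p = ln x, q = ln y). Then xy = e^p · e^q = e^(p+q), so ln(xy) = p + q = ln(x) + ln(y).
So the two sides agree for all real values of x and y for which both sides are defined.

Conclusion: Yes, this is an identity.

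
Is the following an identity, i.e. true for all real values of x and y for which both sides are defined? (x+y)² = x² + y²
Claim: (x+y)² = x² + y².
Test a specific point where both sides are defined: x = -1, y = 3.
LHS = (x+y)² ≈ 4.0000
RHS = x² + y² ≈ 10.0000
Since 4.0000 ≠ 10.0000, the equation fails at this point, so it cannot hold for all real values of x and y for which both sides are defined.
The correct expansion is (x+y)² = x² + 2xy + y²; the cross term 2xy is missing.

Conclusion: No, this is NOT an identity.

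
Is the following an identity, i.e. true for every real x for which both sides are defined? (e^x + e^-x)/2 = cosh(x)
Claim: (e^x + e^-x)/2 = cosh(x).
Reasoning: This is exactly the definition of the hyperbolic cosine: cosh(x) := (e^x + e^-x)/2.
So the two sides agree for every real x for which both sides are defined.

Conclusion: Yes, this is an identity.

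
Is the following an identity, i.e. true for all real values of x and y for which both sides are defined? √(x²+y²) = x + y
Claim: √(x²+y²) = x + y.
Test a specific point where both sides are defined: x = 5, y = -1.
LHS = √(x²+y²) ≈ 5.0990
RHS = x + y ≈ 4.0000
Since 5.0990 ≠ 4.0000, the equation fails at this point, so it cannot hold for all real values of x and y for which both sides are defined.
(x+y)² = x² + 2xy + y², not x² + y², so the square root does not split this way.

Conclusion: No, this is NOT an identity.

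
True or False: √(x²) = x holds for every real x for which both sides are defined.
Claim: √(x²) = x.
Test a specific point where both sides are defined: x = -3.
LHS = √(x²) ≈ 3.0000
RHS = x ≈ -3.0000
Since 3.0000 ≠ -3.0000, the equation fails at this point, so it cannot hold for every real x for which both sides are defined.
√(x²) = |x|, which differs from x whenever x < 0 (both sides are defined for every real x).

Conclusion: False.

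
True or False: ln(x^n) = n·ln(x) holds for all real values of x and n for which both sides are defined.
True.

Claim: ln(x^n) = n·ln(x).
Reasoning: The right side requires x > 0. For x > 0, x^n = (e^(ln x))^n = e^(n·ln x), so taking ln of both sides gives ln(x^n) = n·ln(x).
So the two sides agree for all real values of x and n for which both sides are defined.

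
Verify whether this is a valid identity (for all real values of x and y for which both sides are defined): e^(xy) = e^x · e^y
No, this is NOT an identity.

Claim: e^(xy) = e^x · e^y.
Test a specific point where both sides are defined: x = -3, y = 4.
LHS = e^(xy) ≈ 0.0000
RHS = e^x · e^y ≈ 2.7183
Since 0.0000 ≠ 2.7183, the equation fails at this point, so it cannot hold for all real values of x and y for which both sides are defined.
e^x · e^y = e^(x+y), not e^(xy).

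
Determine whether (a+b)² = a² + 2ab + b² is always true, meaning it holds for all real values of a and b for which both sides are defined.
Yes, this is an identity.

Claim: (a+b)² = a² + 2ab + b².
Reasoning: Expand: (a+b)² = (a+b)(a+b) = a·a + a·b + b·a + b·b = a² + 2ab + b².
So the two sides agree for all real values of a and b for which both sides are defined.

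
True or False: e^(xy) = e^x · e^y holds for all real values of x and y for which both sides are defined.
Claim: e^(xy) = e^x · e^y.
Test a specific point where both sides are defined: x = 2, y = 3/2.
LHS = e^(xy) ≈ 20.0855
RHS = e^x · e^y ≈ 33.1155
Since 20.0855 ≠ 33.1155, the equation fails at this point, so it cannot hold for all real values of x and y for which both sides are defined.
e^x · e^y = e^(x+y), not e^(xy).

Conclusion: False.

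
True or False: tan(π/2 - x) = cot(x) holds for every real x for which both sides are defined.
Claim: tan(π/2 - x) = cot(x).
Reasoning: tan(π/2 - x) = sin(π/2 - x)/cos(π/2 - x) = cos(x)/sin(x) = cot(x), using the cofunction identities sin(π/2 - x) = cos(x) and cos(π/2 - x) = sin(x).
So the two sides agree for every real x for which both sides are defined.

Conclusion: True.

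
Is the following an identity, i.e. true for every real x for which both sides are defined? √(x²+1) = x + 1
Claim: √(x²+1) = x + 1.
Test a specific point where both sides are defined: x = 5.
LHS = √(x²+1) ≈ 5.0990
RHS = x + 1 ≈ 6.0000
Since 5.0990 ≠ 6.0000, the equation fails at this point, so it cannot hold for every real x for which both sides are defined.
(x+1)² = x² + 2x + 1 ≠ x² + 1 unless x = 0.

Conclusion: No, this is NOT an identity.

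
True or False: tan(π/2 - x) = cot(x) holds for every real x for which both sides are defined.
Claim: tan(π/2 - x) = cot(x).
Reasoning: tan(π/2 - x) = sin(π/2 - x)/cos(π/2 - x) = cos(x)/sin(x) = cot(x), using the cofunction identities sin(π/2 - x) = cos(x) and cos(π/2 - x) = sin(x).
So the two sides agree for every real x for which both sides are defined.

Conclusion: True.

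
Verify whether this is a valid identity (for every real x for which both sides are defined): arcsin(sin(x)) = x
No, this is NOT an identity.

Claim: arcsin(sin(x)) = x.
Test a specific point where both sides are defined: x = π.
LHS = arcsin(sin(x)) ≈ 0.0000
RHS = x ≈ 3.1416
Since 0.0000 ≠ 3.1416, the equation fails at this point, so it cannot hold for every real x for which both sides are defined.
arcsin only returns values in [-π/2, π/2], so arcsin(sin(x)) = x holds only for x in that interval, not for all real x.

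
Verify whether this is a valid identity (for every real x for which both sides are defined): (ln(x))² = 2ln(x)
No, this is NOT an identity.

Claim: (ln(x))² = 2ln(x).
Test a specific point where both sides are defined: x = 3/2.
LHS = (ln(x))² ≈ 0.1644
RHS = 2ln(x) ≈ 0.8109
Since 0.1644 ≠ 0.8109, the equation fails at this point, so it cannot hold for every real x for which both sides are defined.
2ln(x) equals ln(x²), which is not the same as (ln x)².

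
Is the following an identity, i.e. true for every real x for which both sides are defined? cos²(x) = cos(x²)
No, this is NOT an identity.

Claim: cos²(x) = cos(x²).
Test a specific point where both sides are defined: x = 2π/3.
LHS = cos²(x) ≈ 0.2500
RHS = cos(x²) ≈ -0.3202
Since 0.2500 ≠ -0.3202, the equation fails at this point, so it cannot hold for every real x for which both sides are defined.
cos²(x) means (cos x)², squaring the output; cos(x²) squares the input. These are different functions.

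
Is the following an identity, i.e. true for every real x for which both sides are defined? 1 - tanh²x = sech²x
Yes, this is an identity.

Claim: 1 - tanh²x = sech²x.
Reasoning: Divide cosh²x - sinh²x = 1 through by cosh²x (never zero): 1 - tanh²x = 1/cosh²x = sech²x.
So the two sides agree for every real x for which both sides are defined.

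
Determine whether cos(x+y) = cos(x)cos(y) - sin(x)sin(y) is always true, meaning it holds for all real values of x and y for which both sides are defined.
Claim: cos(x+y) = cos(x)cos(y) - sin(x)sin(y).
Reasoning: By Euler's formula e^(i(x+y)) = e^(ix)·e^(iy) = (cos x + i·sin x)(cos y + i·sin y). The real part of the left side is cos(x+y); the real part of the product is cos(x)cos(y) - sin(x)sin(y) (since i·i = -1).
So the two sides agree for all real values of x and y for which both sides are defined.

Conclusion: Yes, this is an identity.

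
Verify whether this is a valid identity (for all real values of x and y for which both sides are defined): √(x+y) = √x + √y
No, this is NOT an identity.

Claim: √(x+y) = √x + √y.
Test a specific point where both sides are defined: x = 5, y = 5.
LHS = √(x+y) ≈ 3.1623
RHS = √x + √y ≈ 4.4721
Since 3.1623 ≠ 4.4721, the equation fails at this point, so it cannot hold for all real values of x and y for which both sides are defined.
Squaring the right side gives x + 2√(xy) + y, not x + y.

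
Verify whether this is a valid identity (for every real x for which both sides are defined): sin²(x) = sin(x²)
No, this is NOT an identity.

Claim: sin²(x) = sin(x²).
Test a specific point where both sides are defined: x = π/4.
LHS = sin²(x) ≈ 0.5000
RHS = sin(x²) ≈ 0.5785
Since 0.5000 ≠ 0.5785, the equation fails at this point, so it cannot hold for every real x for which both sides are defined.
sin²(x) means (sin x)², squaring the output; sin(x²) squares the input. These are different functions.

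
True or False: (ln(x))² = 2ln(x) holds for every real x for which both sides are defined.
False.

Claim: (ln(x))² = 2ln(x).
Test a specific point where both sides are defined: x = 3.
LHS = (ln(x))² ≈ 1.2069
RHS = 2ln(x) ≈ 2.1972
Since 1.2069 ≠ 2.1972, the equation fails at this point, so it cannot hold for every real x for which both sides are defined.
2ln(x) equals ln(x²), which is not the same as (ln x)².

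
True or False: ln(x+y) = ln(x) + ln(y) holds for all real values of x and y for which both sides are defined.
Claim: ln(x+y) = ln(x) + ln(y).
Test a specific point where both sides are defined: x = 5, y = 2.
LHS = ln(x+y) ≈ 1.9459
RHS = ln(x) + ln(y) ≈ 2.3026
Since 1.9459 ≠ 2.3026, the equation fails at this point, so it cannot hold for all real values of x and y for which both sides are defined.
ln(x) + ln(y) = ln(xy), not ln(x+y).

Conclusion: False.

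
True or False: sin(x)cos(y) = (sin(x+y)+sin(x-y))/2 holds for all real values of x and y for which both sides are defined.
True.

Claim: sin(x)cos(y) = (sin(x+y)+sin(x-y))/2.
Reasoning: sin(x+y) = sin(x)cos(y) + cos(x)sin(y) and sin(x-y) = sin(x)cos(y) - cos(x)sin(y). Adding, sin(x+y) + sin(x-y) = 2sin(x)cos(y); divide by 2.
So the two sides agree for all real values of x and y for which both sides are defined.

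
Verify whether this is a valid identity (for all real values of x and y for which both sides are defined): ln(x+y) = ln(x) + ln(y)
Claim: ln(x+y) = ln(x) + ln(y).
Test a specific point where both sides are defined: x = 2, y = 4.
LHS = ln(x+y) ≈ 1.7918
RHS = ln(x) + ln(y) ≈ 2.0794
Since 1.7918 ≠ 2.0794, the equation fails at this point, so it cannot hold for all real values of x and y for which both sides are defined.
ln(x) + ln(y) = ln(xy), not ln(x+y).

Conclusion: No, this is NOT an identity.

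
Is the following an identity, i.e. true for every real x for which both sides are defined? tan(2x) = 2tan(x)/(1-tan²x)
Claim: tan(2x) = 2tan(x)/(1-tan²x).
Reasoning: tan(2x) = sin(2x)/cos(2x) = 2sin(x)cos(x) / (cos²x - sin²x). Divide numerator and denominator by cos²x: 2tan(x) / (1 - tan²x).
So the two sides agree for every real x for which both sides are defined.

Conclusion: Yes, this is an identity.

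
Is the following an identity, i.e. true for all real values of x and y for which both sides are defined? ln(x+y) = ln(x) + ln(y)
Claim: ln(x+y) = ln(x) + ln(y).
Test a specific point where both sides are defined: x = 1, y = 2.
LHS = ln(x+y) ≈ 1.0986
RHS = ln(x) + ln(y) ≈ 0.6931
Since 1.0986 ≠ 0.6931, the equation fails at this point, so it cannot hold for all real values of x and y for which both sides are defined.
ln(x) + ln(y) = ln(xy), not ln(x+y).

Conclusion: No, this is NOT an identity.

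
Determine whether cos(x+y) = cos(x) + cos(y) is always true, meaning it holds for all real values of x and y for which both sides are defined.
No, this is NOT an identity.

Claim: cos(x+y) = cos(x) + cos(y).
Test a specific point where both sides are defined: x = π/4, y = -π/4.
LHS = cos(x+y) ≈ 1.0000
RHS = cos(x) + cos(y) ≈ 1.4142
Since 1.0000 ≠ 1.4142, the equation fails at this point, so it cannot hold for all real values of x and y for which both sides are defined.
The correct expansion is cos(x+y) = cos(x)cos(y) - sin(x)sin(y); cosine is not additive.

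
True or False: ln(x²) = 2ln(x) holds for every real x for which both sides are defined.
Claim: ln(x²) = 2ln(x).
Reasoning: The right side requires x > 0. For x > 0, x² = (e^(ln x))² = e^(2ln x), so ln(x²) = 2ln(x). (For x < 0 the right side is undefined, so those values are outside the claim.)
So the two sides agree for every real x for which both sides are defined.

Conclusion: True.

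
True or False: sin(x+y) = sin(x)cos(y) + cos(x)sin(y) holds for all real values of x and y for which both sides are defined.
Claim: sin(x+y) = sin(x)cos(y) + cos(x)sin(y).
Reasoning: By Euler's formula e^(i(x+y)) = e^(ix)·e^(iy) = (cos x + i·sin x)(cos y + i·sin y). The imaginary part of the left side is sin(x+y); the imaginary part of the product is sin(x)cos(y) + cos(x)sin(y).
So the two sides agree for all real values of x and y for which both sides are defined.

Conclusion: True.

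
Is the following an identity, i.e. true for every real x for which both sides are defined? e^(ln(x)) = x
Yes, this is an identity.

Claim: e^(ln(x)) = x.
Reasoning: For x > 0, ln(x) is by definition the exponent p such that e^p = x. Raising e to that exponent therefore returns x: e^(ln x) = x.
So the two sides agree for every real x for which both sides are defined.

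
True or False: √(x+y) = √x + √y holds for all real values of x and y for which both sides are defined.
False.

Claim: √(x+y) = √x + √y.
Test a specific point where both sides are defined: x = 1, y = 2.
LHS = √(x+y) ≈ 1.7321
RHS = √x + √y ≈ 2.4142
Since 1.7321 ≠ 2.4142, the equation fails at this point, so it cannot hold for all real values of x and y for which both sides are defined.
Squaring the right side gives x + 2√(xy) + y, not x + y.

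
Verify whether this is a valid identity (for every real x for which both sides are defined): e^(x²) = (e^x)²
No, this is NOT an identity.

Claim: e^(x²) = (e^x)².
Test a specific point where both sides are defined: x = -2.
LHS = e^(x²) ≈ 54.5982
RHS = (e^x)² ≈ 0.0183
Since 54.5982 ≠ 0.0183, the equation fails at this point, so it cannot hold for every real x for which both sides are defined.
(e^x)² = e^(2x), and 2x ≠ x² in general.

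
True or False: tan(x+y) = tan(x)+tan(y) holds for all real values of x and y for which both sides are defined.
Claim: tan(x+y) = tan(x)+tan(y).
Test a specific point where both sides are defined: x = -π/3, y = 2π/3.
LHS = tan(x+y) ≈ 1.7321
RHS = tan(x)+tan(y) ≈ -3.4641
Since 1.7321 ≠ -3.4641, the equation fails at this point, so it cannot hold for all real values of x and y for which both sides are defined.
The correct formula is tan(x+y) = (tan(x) + tan(y))/(1 - tan(x)tan(y)).

Conclusion: False.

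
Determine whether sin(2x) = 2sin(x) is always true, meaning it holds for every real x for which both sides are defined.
No, this is NOT an identity.

Claim: sin(2x) = 2sin(x).
Test a specific point where both sides are defined: x = π/2.
LHS = sin(2x) ≈ 0.0000
RHS = 2sin(x) ≈ 2.0000
Since 0.0000 ≠ 2.0000, the equation fails at this point, so it cannot hold for every real x for which both sides are defined.
The correct double-angle formula is sin(2x) = 2sin(x)cos(x).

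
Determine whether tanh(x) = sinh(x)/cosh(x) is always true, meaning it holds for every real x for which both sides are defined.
Claim: tanh(x) = sinh(x)/cosh(x).
Reasoning: tanh(x) is defined as sinh(x)/cosh(x) = (e^x - e^-x)/(e^x + e^-x); cosh(x) ≥ 1 is never zero, so this holds for every real x.
So the two sides agree for every real x for which both sides are defined.

Conclusion: Yes, this is an identity.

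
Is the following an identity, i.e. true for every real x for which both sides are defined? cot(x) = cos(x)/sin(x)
Yes, this is an identity.

Claim: cot(x) = cos(x)/sin(x).
Reasoning: cot(x) is defined as 1/tan(x) = 1/(sin(x)/cos(x)) = cos(x)/sin(x), wherever sin(x) ≠ 0.
So the two sides agree for every real x for which both sides are defined.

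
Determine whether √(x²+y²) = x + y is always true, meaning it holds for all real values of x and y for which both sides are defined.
Claim: √(x²+y²) = x + y.
Test a specific point where both sides are defined: x = 3, y = -3.
LHS = √(x²+y²) ≈ 4.2426
RHS = x + y ≈ 0.0000
Since 4.2426 ≠ 0.0000, the equation fails at this point, so it cannot hold for all real values of x and y for which both sides are defined.
(x+y)² = x² + 2xy + y², not x² + y², so the square root does not split this way.

Conclusion: No, this is NOT an identity.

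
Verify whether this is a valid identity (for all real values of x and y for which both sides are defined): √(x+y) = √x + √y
Claim: √(x+y) = √x + √y.
Test a specific point where both sides are defined: x = 5, y = 1.
LHS = √(x+y) ≈ 2.4495
RHS = √x + √y ≈ 3.2361
Since 2.4495 ≠ 3.2361, the equation fails at this point, so it cannot hold for all real values of x and y for which both sides are defined.
Squaring the right side gives x + 2√(xy) + y, not x + y.

Conclusion: No, this is NOT an identity.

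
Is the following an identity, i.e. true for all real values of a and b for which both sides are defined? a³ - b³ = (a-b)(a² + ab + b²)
Yes, this is an identity.

Claim: a³ - b³ = (a-b)(a² + ab + b²).
Reasoning: Expand the right side: (a-b)(a² + ab + b²) = a³ + a²b + ab² - a²b - ab² - b³ = a³ - b³ (the middle terms cancel in pairs).
So the two sides agree for all real values of a and b for which both sides are defined.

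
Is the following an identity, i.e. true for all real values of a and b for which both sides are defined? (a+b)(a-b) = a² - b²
Yes, this is an identity.

Claim: (a+b)(a-b) = a² - b².
Reasoning: Expand: (a+b)(a-b) = a² - ab + ba - b² = a² - b² (the cross terms cancel).
So the two sides agree for all real values of a and b for which both sides are defined.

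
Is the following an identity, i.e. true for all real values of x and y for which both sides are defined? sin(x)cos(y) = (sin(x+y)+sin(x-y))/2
Yes, this is an identity.

Claim: sin(x)cos(y) = (sin(x+y)+sin(x-y))/2.
Reasoning: sin(x+y) = sin(x)cos(y) + cos(x)sin(y) and sin(x-y) = sin(x)cos(y) - cos(x)sin(y). Adding, sin(x+y) + sin(x-y) = 2sin(x)cos(y); divide by 2.
So the two sides agree for all real values of x and y for which both sides are defined.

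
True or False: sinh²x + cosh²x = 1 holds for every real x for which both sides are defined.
False.

Claim: sinh²x + cosh²x = 1.
Test a specific point where both sides are defined: x = -2.
LHS = sinh²x + cosh²x ≈ 27.3082
RHS = 1 ≈ 1.0000
Since 27.3082 ≠ 1.0000, the equation fails at this point, so it cannot hold for every real x for which both sides are defined.
The correct hyperbolic identity is cosh²x - sinh²x = 1 (a difference); the sum sinh²x + cosh²x equals cosh(2x).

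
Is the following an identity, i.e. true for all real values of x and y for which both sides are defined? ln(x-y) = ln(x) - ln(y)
Claim: ln(x-y) = ln(x) - ln(y).
Test a specific point where both sides are defined: x = 3, y = 3/2.
LHS = ln(x-y) ≈ 0.4055
RHS = ln(x) - ln(y) ≈ 0.6931
Since 0.4055 ≠ 0.6931, the equation fails at this point, so it cannot hold for all real values of x and y for which both sides are defined.
ln(x) - ln(y) = ln(x/y), not ln(x-y).

Conclusion: No, this is NOT an identity.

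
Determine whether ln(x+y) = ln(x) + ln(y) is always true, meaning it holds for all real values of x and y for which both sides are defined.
Claim: ln(x+y) = ln(x) + ln(y).
Test a specific point where both sides are defined: x = 5, y = 2.
LHS = ln(x+y) ≈ 1.9459
RHS = ln(x) + ln(y) ≈ 2.3026
Since 1.9459 ≠ 2.3026, the equation fails at this point, so it cannot hold for all real values of x and y for which both sides are defined.
ln(x) + ln(y) = ln(xy), not ln(x+y).

Conclusion: No, this is NOT an identity.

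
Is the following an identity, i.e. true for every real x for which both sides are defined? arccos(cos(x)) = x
No, this is NOT an identity.

Claim: arccos(cos(x)) = x.
Test a specific point where both sides are defined: x = -π/6.
LHS = arccos(cos(x)) ≈ 0.5236
RHS = x ≈ -0.5236
Since 0.5236 ≠ -0.5236, the equation fails at this point, so it cannot hold for every real x for which both sides are defined.
arccos only returns values in [0, π], so arccos(cos(x)) = x holds only for x in that interval, not for all real x.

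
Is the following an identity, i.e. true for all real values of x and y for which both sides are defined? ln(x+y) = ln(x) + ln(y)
Claim: ln(x+y) = ln(x) + ln(y).
Test a specific point where both sides are defined: x = 5, y = 1/2.
LHS = ln(x+y) ≈ 1.7047
RHS = ln(x) + ln(y) ≈ 0.9163
Since 1.7047 ≠ 0.9163, the equation fails at this point, so it cannot hold for all real values of x and y for which both sides are defined.
ln(x) + ln(y) = ln(xy), not ln(x+y).

Conclusion: No, this is NOT an identity.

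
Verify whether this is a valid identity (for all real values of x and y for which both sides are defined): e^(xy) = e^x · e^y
Claim: e^(xy) = e^x · e^y.
Test a specific point where both sides are defined: x = -1, y = -2.
LHS = e^(xy) ≈ 7.3891
RHS = e^x · e^y ≈ 0.0498
Since 7.3891 ≠ 0.0498, the equation fails at this point, so it cannot hold for all real values of x and y for which both sides are defined.
e^x · e^y = e^(x+y), not e^(xy).

Conclusion: No, this is NOT an identity.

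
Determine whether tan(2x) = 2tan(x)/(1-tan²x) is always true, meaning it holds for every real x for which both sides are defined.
Claim: tan(2x) = 2tan(x)/(1-tan²x).
Reasoning: tan(2x) = sin(2x)/cos(2x) = 2sin(x)cos(x) / (cos²x - sin²x). Divide numerator and denominator by cos²x: 2tan(x) / (1 - tan²x).
So the two sides agree for every real x for which both sides are defined.

Conclusion: Yes, this is an identity.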